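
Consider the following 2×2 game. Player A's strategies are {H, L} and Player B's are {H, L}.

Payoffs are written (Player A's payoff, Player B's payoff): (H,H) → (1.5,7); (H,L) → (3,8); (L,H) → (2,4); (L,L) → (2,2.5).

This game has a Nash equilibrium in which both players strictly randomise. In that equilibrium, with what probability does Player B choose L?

1/3

Let q be the probability that Player B plays H. In a completely mixed equilibrium, Player A must be indifferent between H and L.
Player A's expected payoff from H is 1.5q + 3(1−q); from L it is 2q + 2(1−q).
Setting these equal: −1.5q + 3 = 2, so q = 2/3.
Therefore Player B plays L with probability 1 − 2/3 = 1/3.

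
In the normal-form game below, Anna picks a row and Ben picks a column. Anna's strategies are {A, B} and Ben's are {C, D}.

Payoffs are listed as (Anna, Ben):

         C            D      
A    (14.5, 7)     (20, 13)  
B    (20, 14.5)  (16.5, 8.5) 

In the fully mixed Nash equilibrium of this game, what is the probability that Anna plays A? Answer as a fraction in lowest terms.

Let x be the probability that Anna plays A. In a completely mixed equilibrium, Ben must be indifferent between C and D.
Ben's expected payoff from C is 7x + 14.5(1−x); from D it is 13x + 8.5(1−x).
Setting these equal: −7.5x + 14.5 = 4.5x + 8.5, so x = 1/2.

1/2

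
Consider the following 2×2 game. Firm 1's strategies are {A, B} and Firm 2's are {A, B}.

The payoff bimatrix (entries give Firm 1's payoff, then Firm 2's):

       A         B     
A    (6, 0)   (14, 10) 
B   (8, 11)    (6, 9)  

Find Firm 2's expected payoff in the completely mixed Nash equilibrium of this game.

First find x, the probability Firm 1 plays A, from Firm 2's indifference between A and B: 11(1−x) = 10x + 9(1−x), giving x = 1/6.
Since Firm 2 is indifferent in equilibrium, Firm 2's expected payoff equals the payoff from either column against (1/6, 5/6). Using A: 11(5/6) = 55/6.

55/6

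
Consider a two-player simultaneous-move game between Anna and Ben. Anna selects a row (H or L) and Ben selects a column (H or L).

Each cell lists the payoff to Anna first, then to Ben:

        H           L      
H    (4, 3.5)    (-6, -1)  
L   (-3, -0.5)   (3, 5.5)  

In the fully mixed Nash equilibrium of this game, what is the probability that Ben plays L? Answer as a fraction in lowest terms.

Let y be the probability that Ben plays H. In a completely mixed equilibrium, Anna must be indifferent between H and L.
Anna's expected payoff from H is 4y − 6(1−y); from L it is −3y + 3(1−y).
Setting these equal: 10y − 6 = −6y + 3, so y = 9/16.
Therefore Ben plays L with probability 1 − 9/16 = 7/16.

7/16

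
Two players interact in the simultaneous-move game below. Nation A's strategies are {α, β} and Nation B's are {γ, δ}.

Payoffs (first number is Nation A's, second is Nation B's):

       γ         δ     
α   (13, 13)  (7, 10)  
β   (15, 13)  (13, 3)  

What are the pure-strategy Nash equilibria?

(α, γ): Nation A prefers β (15 > 13) — not an equilibrium.
(α, δ): Nation A prefers β (13 > 7); Nation B prefers γ (13 > 10) — not an equilibrium.
(β, γ): Nation A gets 15 ≥ 13 from α, and Nation B gets 13 ≥ 3 from δ — Nash equilibrium.
(β, δ): Nation B prefers γ (13 > 3) — not an equilibrium.

(β, γ)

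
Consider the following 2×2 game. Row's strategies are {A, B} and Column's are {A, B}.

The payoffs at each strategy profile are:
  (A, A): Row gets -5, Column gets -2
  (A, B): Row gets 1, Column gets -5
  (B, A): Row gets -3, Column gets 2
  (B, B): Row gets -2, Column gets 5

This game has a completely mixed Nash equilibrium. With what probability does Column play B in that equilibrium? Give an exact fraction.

2/5

Let q be the probability that Column plays A. In a completely mixed equilibrium, Row must be indifferent between A and B.
Row's expected payoff from A is −5q + (1−q); from B it is −3q − 2(1−q).
Setting these equal: −6q + 1 = −q − 2, so q = 3/5.
Therefore Column plays B with probability 1 − 3/5 = 2/5.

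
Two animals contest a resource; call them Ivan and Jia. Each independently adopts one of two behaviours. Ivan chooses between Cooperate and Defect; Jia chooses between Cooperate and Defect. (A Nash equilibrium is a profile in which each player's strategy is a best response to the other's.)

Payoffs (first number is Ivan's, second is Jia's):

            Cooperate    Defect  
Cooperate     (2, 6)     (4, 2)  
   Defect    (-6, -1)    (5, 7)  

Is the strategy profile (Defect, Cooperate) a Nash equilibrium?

At (Defect, Cooperate), Ivan earns -6; switching to Cooperate would give 2, so Ivan would deviate.
Jia earns -1; switching to Defect would give 7, so Jia would deviate.
Since at least one player can profitably deviate, this is not a Nash equilibrium.

No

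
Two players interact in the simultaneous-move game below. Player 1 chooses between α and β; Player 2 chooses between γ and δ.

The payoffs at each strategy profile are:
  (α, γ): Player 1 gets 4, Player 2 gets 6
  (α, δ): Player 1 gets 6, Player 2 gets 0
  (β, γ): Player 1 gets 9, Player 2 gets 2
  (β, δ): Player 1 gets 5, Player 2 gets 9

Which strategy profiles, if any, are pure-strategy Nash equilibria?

none

(α, γ): Player 1 prefers β (9 > 4) — not an equilibrium.
(α, δ): Player 2 prefers γ (6 > 0) — not an equilibrium.
(β, γ): Player 2 prefers δ (9 > 2) — not an equilibrium.
(β, δ): Player 1 prefers α (6 > 5) — not an equilibrium.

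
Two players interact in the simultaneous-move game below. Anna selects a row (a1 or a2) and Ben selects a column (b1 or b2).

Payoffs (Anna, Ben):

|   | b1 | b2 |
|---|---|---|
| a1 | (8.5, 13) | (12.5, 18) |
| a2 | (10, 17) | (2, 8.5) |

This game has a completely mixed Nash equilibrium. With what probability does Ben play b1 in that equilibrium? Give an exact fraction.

Let q be the probability that Ben plays b1. In a completely mixed equilibrium, Anna must be indifferent between a1 and a2.
Anna's expected payoff from a1 is 8.5q + 12.5(1−q); from a2 it is 10q + 2(1−q).
Setting these equal: −4q + 12.5 = 8q + 2, so q = 7/8.

7/8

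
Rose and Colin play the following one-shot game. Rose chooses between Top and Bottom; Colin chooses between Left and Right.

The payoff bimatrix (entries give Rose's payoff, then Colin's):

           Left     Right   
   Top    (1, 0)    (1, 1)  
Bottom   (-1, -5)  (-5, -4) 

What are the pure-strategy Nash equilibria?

(Top, Right)

(Top, Left): Colin prefers Right (1 > 0) — not an equilibrium.
(Top, Right): Rose gets 1 ≥ -5 from Bottom, and Colin gets 1 ≥ 0 from Left — Nash equilibrium.
(Bottom, Left): Rose prefers Top (1 > -1); Colin prefers Right (-4 > -5) — not an equilibrium.
(Bottom, Right): Rose prefers Top (1 > -5) — not an equilibrium.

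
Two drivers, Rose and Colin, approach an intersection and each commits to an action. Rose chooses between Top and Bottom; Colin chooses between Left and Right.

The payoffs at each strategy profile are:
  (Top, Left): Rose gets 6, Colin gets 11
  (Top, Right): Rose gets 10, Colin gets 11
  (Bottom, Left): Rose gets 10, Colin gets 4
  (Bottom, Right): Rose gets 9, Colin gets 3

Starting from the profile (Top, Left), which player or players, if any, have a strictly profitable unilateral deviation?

Rose

Rose at (Top, Left) earns 6; deviating to Bottom yields 10 — a strict improvement.
Colin earns 11; deviating to Right yields 11 — not better.
Only Rose has a strictly profitable deviation.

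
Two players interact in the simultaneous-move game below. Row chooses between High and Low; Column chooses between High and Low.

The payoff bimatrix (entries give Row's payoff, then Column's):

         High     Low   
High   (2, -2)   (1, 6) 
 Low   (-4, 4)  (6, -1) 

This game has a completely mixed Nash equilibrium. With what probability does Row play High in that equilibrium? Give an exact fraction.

Let r be the probability that Row plays High. In a completely mixed equilibrium, Column must be indifferent between High and Low.
Column's expected payoff from High is −2r + 4(1−r); from Low it is 6r − (1−r).
Setting these equal: −6r + 4 = 7r − 1, so r = 5/13.

5/13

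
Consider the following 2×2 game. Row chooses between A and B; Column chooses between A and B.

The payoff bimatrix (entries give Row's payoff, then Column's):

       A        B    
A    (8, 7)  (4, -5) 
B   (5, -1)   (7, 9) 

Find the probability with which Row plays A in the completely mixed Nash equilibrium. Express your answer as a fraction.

Let x be the probability that Row plays A. In a completely mixed equilibrium, Column must be indifferent between A and B.
Column's expected payoff from A is 7x − (1−x); from B it is −5x + 9(1−x).
Setting these equal: 8x − 1 = −14x + 9, so x = 5/11.

5/11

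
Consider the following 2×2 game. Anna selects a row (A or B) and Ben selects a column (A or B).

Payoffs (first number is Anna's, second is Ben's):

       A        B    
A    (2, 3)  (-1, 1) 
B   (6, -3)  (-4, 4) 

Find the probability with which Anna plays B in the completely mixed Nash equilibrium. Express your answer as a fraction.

2/9

Let r be the probability that Anna plays A. In a completely mixed equilibrium, Ben must be indifferent between A and B.
Ben's expected payoff from A is 3r − 3(1−r); from B it is r + 4(1−r).
Setting these equal: 6r − 3 = −3r + 4, so r = 7/9.
Therefore Anna plays B with probability 1 − 7/9 = 2/9.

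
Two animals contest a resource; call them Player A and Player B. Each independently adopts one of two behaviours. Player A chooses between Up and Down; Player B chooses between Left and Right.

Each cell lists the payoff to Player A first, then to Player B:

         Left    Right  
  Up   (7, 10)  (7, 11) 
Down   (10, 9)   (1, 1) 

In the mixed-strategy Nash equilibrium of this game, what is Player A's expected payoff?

First find q, the probability Player B plays Left, from Player A's indifference between Up and Down: 7q + 7(1−q) = 10q + (1−q), giving q = 2/3.
Since Player A is indifferent in equilibrium, Player A's expected payoff equals the payoff from either row against (2/3, 1/3). Using Up: 7(2/3) + 7(1/3) = 7.

7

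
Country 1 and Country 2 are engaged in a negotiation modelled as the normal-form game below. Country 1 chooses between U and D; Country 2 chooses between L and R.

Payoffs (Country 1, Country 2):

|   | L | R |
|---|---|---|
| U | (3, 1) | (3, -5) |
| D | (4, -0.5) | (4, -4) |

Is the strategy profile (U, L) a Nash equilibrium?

No

At (U, L), Country 1 earns 3; switching to D would give 4, so Country 1 would deviate.
Country 2 earns 1; switching to R would give -5, so Country 2 has no profitable deviation.
Since at least one player can profitably deviate, this is not a Nash equilibrium.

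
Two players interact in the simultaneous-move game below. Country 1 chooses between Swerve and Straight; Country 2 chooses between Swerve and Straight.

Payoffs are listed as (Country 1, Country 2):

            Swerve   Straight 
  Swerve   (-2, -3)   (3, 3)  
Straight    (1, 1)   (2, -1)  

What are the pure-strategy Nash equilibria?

(Swerve, Straight) and (Straight, Swerve)

(Swerve, Swerve): Country 1 prefers Straight (1 > -2); Country 2 prefers Straight (3 > -3) — not an equilibrium.
(Swerve, Straight): Country 1 gets 3 ≥ 2 from Straight, and Country 2 gets 3 ≥ -3 from Swerve — Nash equilibrium.
(Straight, Swerve): Country 1 gets 1 ≥ -2 from Swerve, and Country 2 gets 1 ≥ -1 from Straight — Nash equilibrium.
(Straight, Straight): Country 1 prefers Swerve (3 > 2); Country 2 prefers Swerve (1 > -1) — not an equilibrium.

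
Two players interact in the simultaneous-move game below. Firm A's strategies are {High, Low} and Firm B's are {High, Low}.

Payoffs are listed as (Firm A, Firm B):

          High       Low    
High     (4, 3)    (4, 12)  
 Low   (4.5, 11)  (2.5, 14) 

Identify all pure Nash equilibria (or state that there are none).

(High, Low)

(High, High): Firm A prefers Low (4.5 > 4); Firm B prefers Low (12 > 3) — not an equilibrium.
(High, Low): Firm A gets 4 ≥ 2.5 from Low, and Firm B gets 12 ≥ 3 from High — Nash equilibrium.
(Low, High): Firm B prefers Low (14 > 11) — not an equilibrium.
(Low, Low): Firm A prefers High (4 > 2.5) — not an equilibrium.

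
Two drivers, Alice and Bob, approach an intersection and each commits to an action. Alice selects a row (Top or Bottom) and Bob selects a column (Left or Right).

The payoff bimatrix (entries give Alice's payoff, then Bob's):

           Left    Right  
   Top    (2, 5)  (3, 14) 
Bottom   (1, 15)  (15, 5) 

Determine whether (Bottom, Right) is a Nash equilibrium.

No

At (Bottom, Right), Alice earns 15; switching to Top would give 3, so Alice has no profitable deviation.
Bob earns 5; switching to Left would give 15, so Bob would deviate.
Since at least one player can profitably deviate, this is not a Nash equilibrium.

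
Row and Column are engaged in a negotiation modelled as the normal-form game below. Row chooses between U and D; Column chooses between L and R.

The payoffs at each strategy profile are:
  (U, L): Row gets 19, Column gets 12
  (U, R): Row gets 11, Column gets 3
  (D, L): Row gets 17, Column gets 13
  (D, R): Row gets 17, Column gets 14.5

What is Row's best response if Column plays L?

Against L, Row earns 19 from U and 17 from D.
So U is the best response.

U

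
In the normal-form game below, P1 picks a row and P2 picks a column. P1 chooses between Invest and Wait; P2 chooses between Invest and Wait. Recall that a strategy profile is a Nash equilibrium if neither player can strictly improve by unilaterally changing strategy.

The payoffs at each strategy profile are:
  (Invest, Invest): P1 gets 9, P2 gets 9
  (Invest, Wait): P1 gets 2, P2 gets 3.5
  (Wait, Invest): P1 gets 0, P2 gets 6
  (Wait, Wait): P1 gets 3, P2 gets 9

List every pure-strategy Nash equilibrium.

(Invest, Invest): P1 gets 9 ≥ 0 from Wait, and P2 gets 9 ≥ 3.5 from Wait — Nash equilibrium.
(Invest, Wait): P1 prefers Wait (3 > 2); P2 prefers Invest (9 > 3.5) — not an equilibrium.
(Wait, Invest): P1 prefers Invest (9 > 0); P2 prefers Wait (9 > 6) — not an equilibrium.
(Wait, Wait): P1 gets 3 ≥ 2 from Invest, and P2 gets 9 ≥ 6 from Invest — Nash equilibrium.

(Invest, Invest) and (Wait, Wait)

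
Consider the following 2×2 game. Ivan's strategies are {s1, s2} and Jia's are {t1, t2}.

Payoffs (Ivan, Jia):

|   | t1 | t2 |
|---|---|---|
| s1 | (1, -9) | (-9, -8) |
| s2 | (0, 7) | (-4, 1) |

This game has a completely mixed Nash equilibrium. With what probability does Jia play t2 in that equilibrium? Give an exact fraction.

Let q be the probability that Jia plays t1. In a completely mixed equilibrium, Ivan must be indifferent between s1 and s2.
Ivan's expected payoff from s1 is q − 9(1−q); from s2 it is −4(1−q).
Setting these equal: 10q − 9 = 4q − 4, so q = 5/6.
Therefore Jia plays t2 with probability 1 − 5/6 = 1/6.

1/6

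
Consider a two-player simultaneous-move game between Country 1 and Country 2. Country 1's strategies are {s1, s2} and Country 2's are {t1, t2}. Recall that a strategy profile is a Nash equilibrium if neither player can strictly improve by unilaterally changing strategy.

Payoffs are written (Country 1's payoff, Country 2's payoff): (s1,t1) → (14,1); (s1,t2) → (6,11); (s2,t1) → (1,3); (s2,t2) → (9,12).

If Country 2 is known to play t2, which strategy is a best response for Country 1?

Against t2, Country 1 earns 6 from s1 and 9 from s2.
So s2 is the best response.

s2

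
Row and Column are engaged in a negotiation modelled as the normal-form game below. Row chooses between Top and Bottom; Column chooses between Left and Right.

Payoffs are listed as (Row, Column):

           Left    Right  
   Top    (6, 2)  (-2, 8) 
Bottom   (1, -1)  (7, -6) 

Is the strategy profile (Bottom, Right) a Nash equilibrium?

No

At (Bottom, Right), Row earns 7; switching to Top would give -2, so Row has no profitable deviation.
Column earns -6; switching to Left would give -1, so Column would deviate.
Since at least one player can profitably deviate, this is not a Nash equilibrium.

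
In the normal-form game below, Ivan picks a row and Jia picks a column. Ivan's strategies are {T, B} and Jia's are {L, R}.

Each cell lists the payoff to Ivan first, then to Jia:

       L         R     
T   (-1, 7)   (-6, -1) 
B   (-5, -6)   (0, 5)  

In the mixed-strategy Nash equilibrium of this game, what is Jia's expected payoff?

29/19

First find p, the probability Ivan plays T, from Jia's indifference between L and R: 7p − 6(1−p) = −p + 5(1−p), giving p = 11/19.
Since Jia is indifferent in equilibrium, Jia's expected payoff equals the payoff from either column against (11/19, 8/19). Using L: 7(11/19) − 6(8/19) = 29/19.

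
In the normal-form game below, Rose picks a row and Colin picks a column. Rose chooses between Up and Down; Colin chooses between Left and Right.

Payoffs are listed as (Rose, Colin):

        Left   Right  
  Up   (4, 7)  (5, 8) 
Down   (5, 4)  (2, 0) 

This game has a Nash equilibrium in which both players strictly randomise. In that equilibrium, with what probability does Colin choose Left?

3/4

Let y be the probability that Colin plays Left. In a completely mixed equilibrium, Rose must be indifferent between Up and Down.
Rose's expected payoff from Up is 4y + 5(1−y); from Down it is 5y + 2(1−y).
Setting these equal: −y + 5 = 3y + 2, so y = 3/4.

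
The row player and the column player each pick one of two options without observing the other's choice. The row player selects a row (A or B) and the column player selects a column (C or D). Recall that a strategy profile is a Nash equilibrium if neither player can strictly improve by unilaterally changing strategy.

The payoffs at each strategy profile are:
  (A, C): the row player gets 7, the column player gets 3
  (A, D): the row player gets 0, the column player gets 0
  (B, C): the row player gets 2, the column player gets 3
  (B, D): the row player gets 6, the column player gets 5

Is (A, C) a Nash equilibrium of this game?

Yes

At (A, C), the row player earns 7; switching to B would give 2, so the row player has no profitable deviation.
The column player earns 3; switching to D would give 0, so the column player has no profitable deviation.
Neither player can gain by a unilateral deviation, so this profile is a Nash equilibrium.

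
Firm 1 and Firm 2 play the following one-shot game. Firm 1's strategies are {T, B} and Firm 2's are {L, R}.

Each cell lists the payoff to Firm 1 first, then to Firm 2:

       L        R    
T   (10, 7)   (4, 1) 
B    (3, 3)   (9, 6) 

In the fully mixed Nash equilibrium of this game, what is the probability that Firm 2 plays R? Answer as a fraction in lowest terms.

7/12

Let q be the probability that Firm 2 plays L. In a completely mixed equilibrium, Firm 1 must be indifferent between T and B.
Firm 1's expected payoff from T is 10q + 4(1−q); from B it is 3q + 9(1−q).
Setting these equal: 6q + 4 = −6q + 9, so q = 5/12.
Therefore Firm 2 plays R with probability 1 − 5/12 = 7/12.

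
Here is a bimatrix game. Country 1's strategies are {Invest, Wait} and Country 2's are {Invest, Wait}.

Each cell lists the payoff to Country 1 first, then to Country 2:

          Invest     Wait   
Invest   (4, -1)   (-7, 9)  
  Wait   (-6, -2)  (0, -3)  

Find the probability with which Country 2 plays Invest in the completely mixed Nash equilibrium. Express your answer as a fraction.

Let y be the probability that Country 2 plays Invest. In a completely mixed equilibrium, Country 1 must be indifferent between Invest and Wait.
Country 1's expected payoff from Invest is 4y − 7(1−y); from Wait it is −6y.
Setting these equal: 11y − 7 = −6y, so y = 7/17.

7/17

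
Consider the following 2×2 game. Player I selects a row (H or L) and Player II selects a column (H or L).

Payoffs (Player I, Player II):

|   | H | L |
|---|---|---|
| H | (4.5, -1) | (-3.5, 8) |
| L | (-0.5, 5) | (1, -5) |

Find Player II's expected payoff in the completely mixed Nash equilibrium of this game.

First find p, the probability Player I plays H, from Player II's indifference between H and L: −p + 5(1−p) = 8p − 5(1−p), giving p = 10/19.
Since Player II is indifferent in equilibrium, Player II's expected payoff equals the payoff from either column against (10/19, 9/19). Using H: −(10/19) + 5(9/19) = 35/19.

35/19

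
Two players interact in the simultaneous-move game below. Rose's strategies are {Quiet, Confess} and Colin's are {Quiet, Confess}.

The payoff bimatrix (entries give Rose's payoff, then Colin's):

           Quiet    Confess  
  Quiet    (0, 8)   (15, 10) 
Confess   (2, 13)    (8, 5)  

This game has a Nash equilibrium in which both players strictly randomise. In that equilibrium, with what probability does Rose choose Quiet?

Let r be the probability that Rose plays Quiet. In a completely mixed equilibrium, Colin must be indifferent between Quiet and Confess.
Colin's expected payoff from Quiet is 8r + 13(1−r); from Confess it is 10r + 5(1−r).
Setting these equal: −5r + 13 = 5r + 5, so r = 4/5.

4/5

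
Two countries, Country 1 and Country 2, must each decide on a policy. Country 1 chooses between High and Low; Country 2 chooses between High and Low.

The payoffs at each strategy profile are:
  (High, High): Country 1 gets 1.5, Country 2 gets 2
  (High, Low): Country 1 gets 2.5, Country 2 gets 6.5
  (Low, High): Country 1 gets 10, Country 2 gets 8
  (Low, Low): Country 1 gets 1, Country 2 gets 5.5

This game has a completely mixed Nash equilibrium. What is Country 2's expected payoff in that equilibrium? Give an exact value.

First find p, the probability Country 1 plays High, from Country 2's indifference between High and Low: 2p + 8(1−p) = 6.5p + 5.5(1−p), giving p = 5/14.
Since Country 2 is indifferent in equilibrium, Country 2's expected payoff equals the payoff from either column against (5/14, 9/14). Using High: 2(5/14) + 8(9/14) = 41/7.

41/7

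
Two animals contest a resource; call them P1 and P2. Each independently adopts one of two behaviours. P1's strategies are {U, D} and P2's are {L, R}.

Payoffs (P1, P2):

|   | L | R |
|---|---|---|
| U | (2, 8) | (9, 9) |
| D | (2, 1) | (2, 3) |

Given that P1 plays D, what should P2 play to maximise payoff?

R

Against D, P2 earns 1 from L and 3 from R.
So R is the best response.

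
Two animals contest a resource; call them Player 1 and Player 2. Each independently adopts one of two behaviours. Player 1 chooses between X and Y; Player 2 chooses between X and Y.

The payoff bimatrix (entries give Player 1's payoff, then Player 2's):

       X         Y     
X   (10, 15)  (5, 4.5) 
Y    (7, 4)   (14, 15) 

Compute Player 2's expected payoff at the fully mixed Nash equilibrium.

414/43

First find p, the probability Player 1 plays X, from Player 2's indifference between X and Y: 15p + 4(1−p) = 4.5p + 15(1−p), giving p = 22/43.
Since Player 2 is indifferent in equilibrium, Player 2's expected payoff equals the payoff from either column against (22/43, 21/43). Using X: 15(22/43) + 4(21/43) = 414/43.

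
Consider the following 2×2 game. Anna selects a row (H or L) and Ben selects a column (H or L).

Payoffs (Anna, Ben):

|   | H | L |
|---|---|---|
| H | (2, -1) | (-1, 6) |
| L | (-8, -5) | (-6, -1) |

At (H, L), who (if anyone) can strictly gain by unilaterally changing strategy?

Neither

Anna at (H, L) earns -1; deviating to L yields -6 — not better.
Ben earns 6; deviating to H yields -1 — not better.
Neither player can strictly improve; the profile is a Nash equilibrium.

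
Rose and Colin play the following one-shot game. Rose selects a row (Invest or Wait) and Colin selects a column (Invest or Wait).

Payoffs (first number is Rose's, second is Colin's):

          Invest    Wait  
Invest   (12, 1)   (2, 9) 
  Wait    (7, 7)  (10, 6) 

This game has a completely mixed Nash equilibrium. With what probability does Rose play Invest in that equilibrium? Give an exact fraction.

1/9

Let x be the probability that Rose plays Invest. In a completely mixed equilibrium, Colin must be indifferent between Invest and Wait.
Colin's expected payoff from Invest is x + 7(1−x); from Wait it is 9x + 6(1−x).
Setting these equal: −6x + 7 = 3x + 6, so x = 1/9.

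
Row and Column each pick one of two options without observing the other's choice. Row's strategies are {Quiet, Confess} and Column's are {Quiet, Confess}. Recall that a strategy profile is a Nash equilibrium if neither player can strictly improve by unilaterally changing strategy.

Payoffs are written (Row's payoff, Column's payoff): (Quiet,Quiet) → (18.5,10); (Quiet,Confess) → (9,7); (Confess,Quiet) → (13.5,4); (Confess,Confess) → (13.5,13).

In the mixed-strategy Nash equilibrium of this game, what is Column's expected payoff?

First find p, the probability Row plays Quiet, from Column's indifference between Quiet and Confess: 10p + 4(1−p) = 7p + 13(1−p), giving p = 3/4.
Since Column is indifferent in equilibrium, Column's expected payoff equals the payoff from either column against (3/4, 1/4). Using Quiet: 10(3/4) + 4(1/4) = 17/2.

17/2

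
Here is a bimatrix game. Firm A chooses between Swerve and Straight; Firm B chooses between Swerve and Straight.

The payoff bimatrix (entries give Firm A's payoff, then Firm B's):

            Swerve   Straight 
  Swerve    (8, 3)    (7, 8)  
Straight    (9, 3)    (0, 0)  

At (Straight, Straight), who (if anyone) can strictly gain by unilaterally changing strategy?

Firm A at (Straight, Straight) earns 0; deviating to Swerve yields 7 — a strict improvement.
Firm B earns 0; deviating to Swerve yields 3 — a strict improvement.
Both Firm A and Firm B have strictly profitable deviations.

Both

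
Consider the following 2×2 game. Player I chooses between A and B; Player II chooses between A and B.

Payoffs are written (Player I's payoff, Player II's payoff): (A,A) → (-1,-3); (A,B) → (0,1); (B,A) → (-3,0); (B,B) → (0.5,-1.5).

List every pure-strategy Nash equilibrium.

(A, A): Player II prefers B (1 > -3) — not an equilibrium.
(A, B): Player I prefers B (0.5 > 0) — not an equilibrium.
(B, A): Player I prefers A (-1 > -3) — not an equilibrium.
(B, B): Player II prefers A (0 > -1.5) — not an equilibrium.

none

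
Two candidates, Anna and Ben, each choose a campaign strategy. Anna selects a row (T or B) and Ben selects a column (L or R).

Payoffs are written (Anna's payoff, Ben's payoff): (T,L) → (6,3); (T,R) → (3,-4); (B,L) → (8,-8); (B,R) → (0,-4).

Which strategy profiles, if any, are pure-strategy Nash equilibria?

(T, L): Anna prefers B (8 > 6) — not an equilibrium.
(T, R): Ben prefers L (3 > -4) — not an equilibrium.
(B, L): Ben prefers R (-4 > -8) — not an equilibrium.
(B, R): Anna prefers T (3 > 0) — not an equilibrium.

none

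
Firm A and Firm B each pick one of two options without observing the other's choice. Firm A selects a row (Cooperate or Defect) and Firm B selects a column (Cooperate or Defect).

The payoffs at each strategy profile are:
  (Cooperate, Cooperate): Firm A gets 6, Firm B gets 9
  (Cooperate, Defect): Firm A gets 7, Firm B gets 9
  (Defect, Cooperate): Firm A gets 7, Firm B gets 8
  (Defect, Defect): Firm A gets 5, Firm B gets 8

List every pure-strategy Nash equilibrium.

(Cooperate, Defect) and (Defect, Cooperate)

(Cooperate, Cooperate): Firm A prefers Defect (7 > 6) — not an equilibrium.
(Cooperate, Defect): Firm A gets 7 ≥ 5 from Defect, and Firm B gets 9 ≥ 9 from Cooperate — Nash equilibrium.
(Defect, Cooperate): Firm A gets 7 ≥ 6 from Cooperate, and Firm B gets 8 ≥ 8 from Defect — Nash equilibrium.
(Defect, Defect): Firm A prefers Cooperate (7 > 5) — not an equilibrium.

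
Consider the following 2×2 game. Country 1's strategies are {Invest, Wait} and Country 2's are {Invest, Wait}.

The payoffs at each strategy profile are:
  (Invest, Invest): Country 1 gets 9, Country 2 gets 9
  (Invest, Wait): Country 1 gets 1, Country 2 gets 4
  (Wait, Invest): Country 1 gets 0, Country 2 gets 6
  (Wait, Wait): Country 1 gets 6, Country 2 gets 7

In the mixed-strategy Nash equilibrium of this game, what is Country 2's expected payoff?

First find x, the probability Country 1 plays Invest, from Country 2's indifference between Invest and Wait: 9x + 6(1−x) = 4x + 7(1−x), giving x = 1/6.
Since Country 2 is indifferent in equilibrium, Country 2's expected payoff equals the payoff from either column against (1/6, 5/6). Using Invest: 9(1/6) + 6(5/6) = 13/2.

13/2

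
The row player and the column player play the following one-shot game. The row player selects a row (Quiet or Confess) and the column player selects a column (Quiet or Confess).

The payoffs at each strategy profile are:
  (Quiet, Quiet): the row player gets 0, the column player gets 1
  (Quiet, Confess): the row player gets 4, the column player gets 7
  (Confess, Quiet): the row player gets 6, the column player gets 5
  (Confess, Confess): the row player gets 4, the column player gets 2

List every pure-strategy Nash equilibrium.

(Quiet, Quiet): the row player prefers Confess (6 > 0); the column player prefers Confess (7 > 1) — not an equilibrium.
(Quiet, Confess): the row player gets 4 ≥ 4 from Confess, and the column player gets 7 ≥ 1 from Quiet — Nash equilibrium.
(Confess, Quiet): the row player gets 6 ≥ 0 from Quiet, and the column player gets 5 ≥ 2 from Confess — Nash equilibrium.
(Confess, Confess): the column player prefers Quiet (5 > 2) — not an equilibrium.

(Quiet, Confess) and (Confess, Quiet)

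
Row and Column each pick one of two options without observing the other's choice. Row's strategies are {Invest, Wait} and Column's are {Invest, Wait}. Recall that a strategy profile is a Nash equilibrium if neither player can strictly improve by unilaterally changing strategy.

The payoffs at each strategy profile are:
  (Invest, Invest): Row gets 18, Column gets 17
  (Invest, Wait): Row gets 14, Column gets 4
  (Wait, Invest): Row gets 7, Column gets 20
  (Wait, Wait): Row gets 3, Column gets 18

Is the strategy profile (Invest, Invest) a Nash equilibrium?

At (Invest, Invest), Row earns 18; switching to Wait would give 7, so Row has no profitable deviation.
Column earns 17; switching to Wait would give 4, so Column has no profitable deviation.
Neither player can gain by a unilateral deviation, so this profile is a Nash equilibrium.

Yes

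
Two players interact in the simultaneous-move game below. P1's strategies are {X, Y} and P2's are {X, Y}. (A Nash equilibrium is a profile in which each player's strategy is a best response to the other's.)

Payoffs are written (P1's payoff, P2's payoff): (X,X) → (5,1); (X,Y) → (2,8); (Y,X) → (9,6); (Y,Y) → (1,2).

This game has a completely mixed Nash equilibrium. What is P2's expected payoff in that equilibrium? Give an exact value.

46/11

First find x, the probability P1 plays X, from P2's indifference between X and Y: x + 6(1−x) = 8x + 2(1−x), giving x = 4/11.
Since P2 is indifferent in equilibrium, P2's expected payoff equals the payoff from either column against (4/11, 7/11). Using X: (4/11) + 6(7/11) = 46/11.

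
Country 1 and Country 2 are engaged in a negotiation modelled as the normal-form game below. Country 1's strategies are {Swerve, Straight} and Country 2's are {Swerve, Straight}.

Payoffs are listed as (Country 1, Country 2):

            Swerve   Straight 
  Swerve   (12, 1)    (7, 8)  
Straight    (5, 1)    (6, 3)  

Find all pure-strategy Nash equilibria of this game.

(Swerve, Swerve): Country 2 prefers Straight (8 > 1) — not an equilibrium.
(Swerve, Straight): Country 1 gets 7 ≥ 6 from Straight, and Country 2 gets 8 ≥ 1 from Swerve — Nash equilibrium.
(Straight, Swerve): Country 1 prefers Swerve (12 > 5); Country 2 prefers Straight (3 > 1) — not an equilibrium.
(Straight, Straight): Country 1 prefers Swerve (7 > 6) — not an equilibrium.

(Swerve, Straight)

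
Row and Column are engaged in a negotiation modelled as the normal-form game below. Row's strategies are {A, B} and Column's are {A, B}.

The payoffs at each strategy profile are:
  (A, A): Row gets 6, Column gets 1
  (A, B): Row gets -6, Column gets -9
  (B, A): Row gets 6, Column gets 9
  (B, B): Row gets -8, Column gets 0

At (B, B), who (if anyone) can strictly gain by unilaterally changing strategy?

Row at (B, B) earns -8; deviating to A yields -6 — a strict improvement.
Column earns 0; deviating to A yields 9 — a strict improvement.
Both Row and Column have strictly profitable deviations.

Both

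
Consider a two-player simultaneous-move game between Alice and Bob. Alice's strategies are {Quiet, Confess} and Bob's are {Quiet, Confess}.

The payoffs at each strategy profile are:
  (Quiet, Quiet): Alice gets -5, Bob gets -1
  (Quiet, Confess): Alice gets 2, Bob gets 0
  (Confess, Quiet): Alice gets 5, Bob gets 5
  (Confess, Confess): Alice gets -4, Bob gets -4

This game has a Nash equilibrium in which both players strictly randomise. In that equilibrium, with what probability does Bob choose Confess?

Let y be the probability that Bob plays Quiet. In a completely mixed equilibrium, Alice must be indifferent between Quiet and Confess.
Alice's expected payoff from Quiet is −5y + 2(1−y); from Confess it is 5y − 4(1−y).
Setting these equal: −7y + 2 = 9y − 4, so y = 3/8.
Therefore Bob plays Confess with probability 1 − 3/8 = 5/8.

5/8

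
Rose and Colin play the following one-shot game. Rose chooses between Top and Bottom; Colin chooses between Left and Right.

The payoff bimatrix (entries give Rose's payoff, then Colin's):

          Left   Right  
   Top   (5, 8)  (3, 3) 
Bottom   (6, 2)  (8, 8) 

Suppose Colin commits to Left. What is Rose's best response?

Against Left, Rose earns 5 from Top and 6 from Bottom.
So Bottom is the best response.

Bottom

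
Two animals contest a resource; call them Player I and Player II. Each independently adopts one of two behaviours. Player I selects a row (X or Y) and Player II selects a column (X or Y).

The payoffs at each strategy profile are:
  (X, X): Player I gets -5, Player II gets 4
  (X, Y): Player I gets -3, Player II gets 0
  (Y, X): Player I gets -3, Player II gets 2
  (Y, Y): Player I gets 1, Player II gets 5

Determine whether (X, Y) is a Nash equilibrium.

No

At (X, Y), Player I earns -3; switching to Y would give 1, so Player I would deviate.
Player II earns 0; switching to X would give 4, so Player II would deviate.
Since at least one player can profitably deviate, this is not a Nash equilibrium.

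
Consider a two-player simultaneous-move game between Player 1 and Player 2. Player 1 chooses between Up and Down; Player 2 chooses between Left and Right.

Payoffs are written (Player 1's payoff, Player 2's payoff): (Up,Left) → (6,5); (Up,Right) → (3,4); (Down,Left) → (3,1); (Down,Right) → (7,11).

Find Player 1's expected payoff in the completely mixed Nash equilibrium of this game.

33/7

First find q, the probability Player 2 plays Left, from Player 1's indifference between Up and Down: 6q + 3(1−q) = 3q + 7(1−q), giving q = 4/7.
Since Player 1 is indifferent in equilibrium, Player 1's expected payoff equals the payoff from either row against (4/7, 3/7). Using Up: 6(4/7) + 3(3/7) = 33/7.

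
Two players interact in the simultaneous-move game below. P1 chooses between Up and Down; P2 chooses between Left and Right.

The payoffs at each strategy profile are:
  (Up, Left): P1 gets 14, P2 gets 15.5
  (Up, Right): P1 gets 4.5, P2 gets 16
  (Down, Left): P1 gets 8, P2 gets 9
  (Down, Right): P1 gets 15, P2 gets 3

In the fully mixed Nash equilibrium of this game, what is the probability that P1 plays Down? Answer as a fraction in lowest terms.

Let r be the probability that P1 plays Up. In a completely mixed equilibrium, P2 must be indifferent between Left and Right.
P2's expected payoff from Left is 15.5r + 9(1−r); from Right it is 16r + 3(1−r).
Setting these equal: 6.5r + 9 = 13r + 3, so r = 12/13.
Therefore P1 plays Down with probability 1 − 12/13 = 1/13.

1/13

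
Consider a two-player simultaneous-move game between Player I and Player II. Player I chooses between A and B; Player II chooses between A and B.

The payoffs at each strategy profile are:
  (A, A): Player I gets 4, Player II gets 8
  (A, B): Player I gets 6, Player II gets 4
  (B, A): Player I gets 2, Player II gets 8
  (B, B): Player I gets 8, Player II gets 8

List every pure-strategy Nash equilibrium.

(A, A) and (B, B)

(A, A): Player I gets 4 ≥ 2 from B, and Player II gets 8 ≥ 4 from B — Nash equilibrium.
(A, B): Player I prefers B (8 > 6); Player II prefers A (8 > 4) — not an equilibrium.
(B, A): Player I prefers A (4 > 2) — not an equilibrium.
(B, B): Player I gets 8 ≥ 6 from A, and Player II gets 8 ≥ 8 from A — Nash equilibrium.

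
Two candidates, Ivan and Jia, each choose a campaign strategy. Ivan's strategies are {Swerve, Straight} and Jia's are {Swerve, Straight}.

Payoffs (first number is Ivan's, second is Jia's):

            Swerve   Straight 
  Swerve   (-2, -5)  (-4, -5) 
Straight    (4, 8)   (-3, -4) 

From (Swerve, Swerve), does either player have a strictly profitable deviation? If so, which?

Ivan

Ivan at (Swerve, Swerve) earns -2; deviating to Straight yields 4 — a strict improvement.
Jia earns -5; deviating to Straight yields -5 — not better.
Only Ivan has a strictly profitable deviation.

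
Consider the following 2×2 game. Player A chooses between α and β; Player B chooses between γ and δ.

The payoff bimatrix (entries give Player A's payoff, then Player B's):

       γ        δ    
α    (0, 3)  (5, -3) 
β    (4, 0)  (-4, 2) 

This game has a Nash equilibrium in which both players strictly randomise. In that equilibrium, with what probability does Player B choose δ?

Let q be the probability that Player B plays γ. In a completely mixed equilibrium, Player A must be indifferent between α and β.
Player A's expected payoff from α is 5(1−q); from β it is 4q − 4(1−q).
Setting these equal: −5q + 5 = 8q − 4, so q = 9/13.
Therefore Player B plays δ with probability 1 − 9/13 = 4/13.

4/13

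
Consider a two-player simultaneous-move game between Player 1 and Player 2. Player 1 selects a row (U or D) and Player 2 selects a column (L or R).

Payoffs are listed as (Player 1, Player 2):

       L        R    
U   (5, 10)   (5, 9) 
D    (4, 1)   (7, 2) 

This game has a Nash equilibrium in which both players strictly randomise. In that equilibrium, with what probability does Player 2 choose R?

Let q be the probability that Player 2 plays L. In a completely mixed equilibrium, Player 1 must be indifferent between U and D.
Player 1's expected payoff from U is 5q + 5(1−q); from D it is 4q + 7(1−q).
Setting these equal: 5 = −3q + 7, so q = 2/3.
Therefore Player 2 plays R with probability 1 − 2/3 = 1/3.

1/3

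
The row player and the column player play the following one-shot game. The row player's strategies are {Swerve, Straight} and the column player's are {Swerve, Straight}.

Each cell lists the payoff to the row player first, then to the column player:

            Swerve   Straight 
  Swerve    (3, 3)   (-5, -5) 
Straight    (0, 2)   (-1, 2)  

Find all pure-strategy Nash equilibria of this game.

(Swerve, Swerve): the row player gets 3 ≥ 0 from Straight, and the column player gets 3 ≥ -5 from Straight — Nash equilibrium.
(Swerve, Straight): the row player prefers Straight (-1 > -5); the column player prefers Swerve (3 > -5) — not an equilibrium.
(Straight, Swerve): the row player prefers Swerve (3 > 0) — not an equilibrium.
(Straight, Straight): the row player gets -1 ≥ -5 from Swerve, and the column player gets 2 ≥ 2 from Swerve — Nash equilibrium.

(Swerve, Swerve) and (Straight, Straight)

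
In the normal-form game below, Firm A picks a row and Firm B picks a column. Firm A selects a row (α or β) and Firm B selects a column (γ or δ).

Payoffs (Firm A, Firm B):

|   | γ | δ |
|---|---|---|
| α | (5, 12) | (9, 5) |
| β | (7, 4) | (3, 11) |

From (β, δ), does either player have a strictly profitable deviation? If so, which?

Firm A

Firm A at (β, δ) earns 3; deviating to α yields 9 — a strict improvement.
Firm B earns 11; deviating to γ yields 4 — not better.
Only Firm A has a strictly profitable deviation.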